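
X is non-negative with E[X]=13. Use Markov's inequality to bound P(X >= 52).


Markov: P(X >= a) <= E[X]/a
P(X >= 52) <= 13/52 = 1/4

1/4


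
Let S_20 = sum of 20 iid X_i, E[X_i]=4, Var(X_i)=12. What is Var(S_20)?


By independence, Var(S_n) = n*Var(X_1) = 20*12 = 240

240


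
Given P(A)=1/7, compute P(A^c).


P(A') = 1 - P(A) = 1 - 1/7 = 6/7

6/7


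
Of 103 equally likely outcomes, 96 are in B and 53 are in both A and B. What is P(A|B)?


P(A|B) = P(A∩B)/P(B) = (53/103)/(96/103) = 53/96

53/96


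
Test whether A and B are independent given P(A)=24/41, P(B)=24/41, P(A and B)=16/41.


P(A)*P(B) = 24/41*24/41 = 576/1681
P(A∩B) = 16/41 != 576/1681, so not independent

No, A and B are not independent


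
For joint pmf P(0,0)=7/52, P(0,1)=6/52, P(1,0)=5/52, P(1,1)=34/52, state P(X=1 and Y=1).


Read from table: P(X=1, Y=1) = 34/52 = 17/26

17/26


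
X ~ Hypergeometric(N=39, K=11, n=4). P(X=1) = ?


P(X=1) = C(11,1)*C(28,3) / C(39,4)
= 11*3276 / 82251
= 36036/82251 = 308/703

308/703


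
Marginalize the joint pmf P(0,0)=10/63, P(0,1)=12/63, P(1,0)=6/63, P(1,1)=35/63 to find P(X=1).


P(X=1) = P(1,0)+P(1,1) = 6/63 + 35/63 = 41/63

41/63


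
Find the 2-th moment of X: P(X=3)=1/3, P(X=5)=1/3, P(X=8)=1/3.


E[X^2] = sum(x^2 * P(x))
= 9*1/3 + 25*1/3 + 64*1/3
= 98/3

98/3


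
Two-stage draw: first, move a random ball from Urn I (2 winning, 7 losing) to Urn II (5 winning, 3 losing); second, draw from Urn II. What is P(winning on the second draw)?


P(transfer winning) = 2/9; P(transfer losing) = 7/9
If winning transferred: Urn II has 6 winning of 9, so P(winning|winning moved) = 2/3
If losing transferred: Urn II has 5 winning of 9, so P(winning|losing moved) = 5/9
By total probability: P(winning) = 2/9*2/3 + 7/9*5/9 = 47/81

47/81


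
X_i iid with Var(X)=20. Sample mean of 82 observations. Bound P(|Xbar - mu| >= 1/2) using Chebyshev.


Var(Xbar) = Var(X)/n = 20/82
Chebyshev: P(|Xbar-mu| >= 1/2) <= Var(Xbar)/(1/2)^2 = (10/41)/(1/4) = 40/41

40/41


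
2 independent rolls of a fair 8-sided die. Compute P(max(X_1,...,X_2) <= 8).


P(max <= 8) = P(all X_i <= 8) = (P(X_1 <= 8))^2
= (8/8)^2 = 1^2 = 1

1


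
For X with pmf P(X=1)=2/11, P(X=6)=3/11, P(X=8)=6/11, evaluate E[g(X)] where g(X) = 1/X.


E[1/X] = sum(g(x)*P(x))
= 1*2/11 + 1/6*3/11 + 1/8*6/11
= 13/44

13/44


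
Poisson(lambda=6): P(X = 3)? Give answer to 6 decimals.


P(X=3) = e^(-6) * 6^3 / 3!
≈ 0.002478752177 * 216 / 6
≈ 0.089235

0.089235


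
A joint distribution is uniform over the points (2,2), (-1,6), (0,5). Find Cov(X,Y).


E[X]=1/3, E[Y]=13/3, E[XY]=-2/3
Cov(X,Y) = E[XY] - E[X]E[Y] = -2/3 - 1/3*13/3 = -19/9

-19/9


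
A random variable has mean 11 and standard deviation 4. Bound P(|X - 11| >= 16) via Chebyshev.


k = 16/4 = 4
Chebyshev: P(|X-mu| >= k*sigma) <= 1/k^2 = 1/4^2 = 1/16

1/16


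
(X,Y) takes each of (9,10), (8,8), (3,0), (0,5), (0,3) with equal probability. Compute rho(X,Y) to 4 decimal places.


Cov(X,Y) = 10.0000, Var(X) = 14.8000, Var(Y) = 12.5600
rho = Cov/(sqrt(VarX)*sqrt(VarY)) = 0.7335

0.7335


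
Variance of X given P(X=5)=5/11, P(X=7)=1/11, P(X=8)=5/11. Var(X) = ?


E[X] = 72/11, E[X^2] = 494/11
Var(X) = E[X^2] - (E[X])^2 = 494/11 - (72/11)^2 = 250/121

250/121


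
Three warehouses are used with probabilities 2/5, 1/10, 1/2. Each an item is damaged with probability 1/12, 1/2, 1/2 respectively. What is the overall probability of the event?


P(A) = P(A|B1)P(B1) + P(A|B2)P(B2) + P(A|B3)P(B3)
= 1/12*2/5 + 1/2*1/10 + 1/2*1/2
= 1/30 + 1/20 + 1/4 = 1/3

1/3


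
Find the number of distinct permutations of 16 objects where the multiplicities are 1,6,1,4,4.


16! = 20922789888000
Denominator: 1!=1 * 6!=720 * 1!=1 * 4!=24 * 4!=24
Coefficient = 20922789888000 / 414720 = 50450400

50450400


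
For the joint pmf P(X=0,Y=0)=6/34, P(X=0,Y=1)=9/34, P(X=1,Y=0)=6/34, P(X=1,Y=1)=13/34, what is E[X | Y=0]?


P(Y=0) = 12/34
E[X|Y=0] = (0*6 + 1*6)/12 = 6/12 = 1/2

1/2


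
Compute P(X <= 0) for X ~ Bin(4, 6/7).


P(X<=0) = P(X=0)
= 1/2401
= 1/2401

1/2401


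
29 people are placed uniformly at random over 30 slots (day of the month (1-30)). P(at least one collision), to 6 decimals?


P(all different) = prod((30-i)/30 for i=0..28) = 0.000000
P(at least one match) = 1 - 0.000000 = 1.000000

1.000000


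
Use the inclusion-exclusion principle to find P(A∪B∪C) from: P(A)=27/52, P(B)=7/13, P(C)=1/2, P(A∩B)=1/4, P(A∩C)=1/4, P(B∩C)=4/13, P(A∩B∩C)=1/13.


P(A∪B∪C) = P(A)+P(B)+P(C) - P(AB)-P(AC)-P(BC) + P(ABC)
= 27/52+7/13+1/2 - 1/4-1/4-4/13 + 1/13
= 43/52

43/52


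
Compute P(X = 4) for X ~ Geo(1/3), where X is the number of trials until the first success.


P(X=4) = (1-p)^3 * p = (2/3)^3 * 1/3
= 8/27 * 1/3 = 8/81

8/81


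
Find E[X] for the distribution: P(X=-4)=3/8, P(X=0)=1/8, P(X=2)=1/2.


E[X] = sum(x * P(x))
= -4*3/8 + 0*1/8 + 2*1/2
= -1/2

-1/2


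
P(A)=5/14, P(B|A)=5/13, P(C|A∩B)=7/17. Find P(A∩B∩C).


P(A∩B∩C) = P(A) * P(B|A) * P(C|A∩B)
= 5/14 * 5/13 * 7/17
= 25/182 * 7/17 = 25/442

25/442


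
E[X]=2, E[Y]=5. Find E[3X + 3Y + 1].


E[3X + 3Y + 1] = 3*E[X] + 3*E[Y] + 1
= (3)*(2) + (3)*(5) + (1)
= 6 + 15 + 1 = 22

22


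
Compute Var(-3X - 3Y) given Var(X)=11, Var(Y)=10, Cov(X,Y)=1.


Var(-3X - 3Y) = (-3)^2*Var(X) + (-3)^2*Var(Y) + 2*(-3)*(-3)*Cov(X,Y)
= 9*11 + 9*10 + 18*1
= 99 + 90 + 18 = 207

207


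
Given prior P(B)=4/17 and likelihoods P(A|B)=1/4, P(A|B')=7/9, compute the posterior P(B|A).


P(A) = P(A|B)P(B) + P(A|B')P(B') = 1/4*4/17 + 7/9*13/17 = 100/153
P(B|A) = P(A|B)P(B)/P(A) = (1/17)/(100/153) = 9/100

9/100


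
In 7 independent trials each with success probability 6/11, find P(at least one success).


P(at least one) = 1 - P(none)
P(none) = (1 - 6/11)^7 = (5/11)^7 = 78125/19487171
P(at least one) = 1 - 78125/19487171 = 19409046/19487171

19409046/19487171


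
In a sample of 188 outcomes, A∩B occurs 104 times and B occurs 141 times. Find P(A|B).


P(A|B) = P(A∩B)/P(B) = (104/188)/(141/188) = 104/141

104/141


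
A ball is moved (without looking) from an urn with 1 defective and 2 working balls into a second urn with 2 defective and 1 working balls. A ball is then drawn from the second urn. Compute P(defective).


P(transfer defective) = 1/3; P(transfer working) = 2/3
If defective transferred: Urn II has 3 defective of 4, so P(defective|defective moved) = 3/4
If working transferred: Urn II has 2 defective of 4, so P(defective|working moved) = 1/2
By total probability: P(defective) = 1/3*3/4 + 2/3*1/2 = 7/12

7/12


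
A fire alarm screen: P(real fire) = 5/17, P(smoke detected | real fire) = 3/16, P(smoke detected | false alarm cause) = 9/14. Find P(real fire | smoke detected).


P(A) = P(A|B)P(B) + P(A|B')P(B') = 3/16*5/17 + 9/14*12/17 = 57/112
P(B|A) = P(A|B)P(B)/P(A) = (15/272)/(57/112) = 35/323

35/323


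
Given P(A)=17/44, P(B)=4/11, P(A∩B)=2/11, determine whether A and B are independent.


P(A)*P(B) = 17/44*4/11 = 17/121
P(A∩B) = 2/11 != 17/121, so not independent

No, A and B are not independent


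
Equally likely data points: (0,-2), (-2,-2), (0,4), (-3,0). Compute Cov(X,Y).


E[X]=-5/4, E[Y]=0, E[XY]=1
Cov(X,Y) = E[XY] - E[X]E[Y] = 1 + 5/4*0 = 1

1


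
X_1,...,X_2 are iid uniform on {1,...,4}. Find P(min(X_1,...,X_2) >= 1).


P(min >= 1) = P(all X_i >= 1) = (P(X_1 >= 1))^2
= (4/4)^2 = 1^2 = 1

1


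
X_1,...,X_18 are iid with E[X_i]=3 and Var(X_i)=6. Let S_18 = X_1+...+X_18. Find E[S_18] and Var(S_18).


E[S_n] = n*mu = 18*3 = 54
Var(S_n) = n*sigma^2 = 18*6 = 108

E[S_18]=54, Var(S_18)=108


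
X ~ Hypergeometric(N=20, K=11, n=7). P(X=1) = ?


P(X=1) = C(11,1)*C(9,6) / C(20,7)
= 11*84 / 77520
= 924/77520 = 77/6460

77/6460


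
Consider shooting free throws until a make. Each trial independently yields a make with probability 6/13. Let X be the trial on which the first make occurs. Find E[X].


For geometric (trials until first success), E[X] = 1/p = 1/(6/13) = 13/6

13/6


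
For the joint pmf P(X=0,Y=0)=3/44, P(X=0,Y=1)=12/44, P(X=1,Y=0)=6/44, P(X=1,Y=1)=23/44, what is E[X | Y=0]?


P(Y=0) = 9/44
E[X|Y=0] = (0*3 + 1*6)/9 = 6/9 = 2/3

2/3


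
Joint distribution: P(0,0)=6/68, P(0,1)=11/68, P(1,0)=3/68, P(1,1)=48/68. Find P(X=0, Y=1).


Read from table: P(X=0, Y=1) = 11/68

11/68


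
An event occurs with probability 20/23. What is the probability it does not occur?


P(A') = 1 - P(A) = 1 - 20/23 = 3/23

3/23


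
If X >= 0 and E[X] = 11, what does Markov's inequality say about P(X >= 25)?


Markov: P(X >= a) <= E[X]/a
P(X >= 25) <= 11/25

11/25


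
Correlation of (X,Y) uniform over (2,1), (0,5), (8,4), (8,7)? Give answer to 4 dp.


Cov(X,Y) = 3.3750, Var(X) = 12.7500, Var(Y) = 4.6875
rho = Cov/(sqrt(VarX)*sqrt(VarY)) = 0.4366

0.4366


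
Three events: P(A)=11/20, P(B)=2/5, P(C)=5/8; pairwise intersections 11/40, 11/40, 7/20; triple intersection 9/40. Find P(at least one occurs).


P(A∪B∪C) = P(A)+P(B)+P(C) - P(AB)-P(AC)-P(BC) + P(ABC)
= 11/20+2/5+5/8 - 11/40-11/40-7/20 + 9/40
= 9/10

9/10


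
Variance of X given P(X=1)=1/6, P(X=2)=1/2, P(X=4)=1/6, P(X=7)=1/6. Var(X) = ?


E[X] = 3, E[X^2] = 13
Var(X) = E[X^2] - (E[X])^2 = 13 - (3)^2 = 4

4


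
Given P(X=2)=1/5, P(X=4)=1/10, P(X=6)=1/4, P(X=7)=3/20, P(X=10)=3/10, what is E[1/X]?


E[1/X] = sum(g(x)*P(x))
= 1/2*1/5 + 1/4*1/10 + 1/6*1/4 + 1/7*3/20 + 1/10*3/10
= 229/1050

229/1050


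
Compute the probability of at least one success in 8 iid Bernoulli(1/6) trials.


P(at least one) = 1 - P(none)
P(none) = (1 - 1/6)^8 = (5/6)^8 = 390625/1679616
P(at least one) = 1 - 390625/1679616 = 1288991/1679616

1288991/1679616


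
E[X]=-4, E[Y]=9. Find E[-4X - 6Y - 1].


E[-4X - 6Y - 1] = -4*E[X] - 6*E[Y] - 1
= (-4)*(-4) + (-6)*(9) + (-1)
= 16 - 54 - 1 = -39

-39


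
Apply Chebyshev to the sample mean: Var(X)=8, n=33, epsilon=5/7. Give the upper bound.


Var(Xbar) = Var(X)/n = 8/33
Chebyshev: P(|Xbar-mu| >= 5/7) <= Var(Xbar)/(5/7)^2 = (8/33)/(25/49) = 392/825

392/825


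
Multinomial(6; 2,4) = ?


6! = 720
Denominator: 2!=2 * 4!=24
Coefficient = 720 / 48 = 15

15


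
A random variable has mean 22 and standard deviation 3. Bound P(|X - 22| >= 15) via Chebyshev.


k = 15/3 = 5
Chebyshev: P(|X-mu| >= k*sigma) <= 1/k^2 = 1/5^2 = 1/25

1/25


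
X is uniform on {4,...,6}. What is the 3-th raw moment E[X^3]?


E[X^3] = (1/3) * sum(x^3 for x=4..6)
= 405/3 = 135

135


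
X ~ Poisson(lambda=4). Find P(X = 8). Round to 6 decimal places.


P(X=8) = e^(-4) * 4^8 / 8!
≈ 0.01831563889 * 65536 / 40320
≈ 0.029770

0.029770


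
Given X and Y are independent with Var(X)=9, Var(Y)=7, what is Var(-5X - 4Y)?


Independence => Cov(X,Y)=0
Var(-5X - 4Y) = (-5)^2*Var(X) + (-4)^2*Var(Y)
= 25*9 + 16*7 = 337

337


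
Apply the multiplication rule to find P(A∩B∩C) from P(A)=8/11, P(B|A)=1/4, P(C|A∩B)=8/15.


P(A∩B∩C) = P(A) * P(B|A) * P(C|A∩B)
= 8/11 * 1/4 * 8/15
= 2/11 * 8/15 = 16/165

16/165


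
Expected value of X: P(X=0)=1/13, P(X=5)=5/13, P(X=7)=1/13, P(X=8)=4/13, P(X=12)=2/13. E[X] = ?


E[X] = sum(x * P(x))
= 0*1/13 + 5*5/13 + 7*1/13 + 8*4/13 + 12*2/13
= 88/13

88/13


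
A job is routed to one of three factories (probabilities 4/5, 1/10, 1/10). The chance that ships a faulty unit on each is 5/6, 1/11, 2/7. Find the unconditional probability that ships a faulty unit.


P(A) = P(A|B1)P(B1) + P(A|B2)P(B2) + P(A|B3)P(B3)
= 5/6*4/5 + 1/11*1/10 + 2/7*1/10
= 2/3 + 1/110 + 1/35 = 1627/2310

1627/2310


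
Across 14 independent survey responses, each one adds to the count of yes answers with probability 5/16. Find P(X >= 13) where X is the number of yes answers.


P(X>=13) = P(X=13) + P(X=14)
= 93994140625/36028797018963968 + 6103515625/72057594037927936
= 194091796875/72057594037927936

194091796875/72057594037927936


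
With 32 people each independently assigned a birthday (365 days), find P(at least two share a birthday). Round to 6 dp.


P(all different) = prod((365-i)/365 for i=0..31) = 0.246652
P(at least one match) = 1 - 0.246652 = 0.753348

0.753348


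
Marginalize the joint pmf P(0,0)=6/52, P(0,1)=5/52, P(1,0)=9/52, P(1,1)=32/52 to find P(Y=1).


P(Y=1) = P(0,1)+P(1,1) = 5/52 + 32/52 = 37/52

37/52


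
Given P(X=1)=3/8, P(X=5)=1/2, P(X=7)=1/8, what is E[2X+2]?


E[2X+2] = sum(g(x)*P(x))
= 4*3/8 + 12*1/2 + 16*1/8
= 19/2

19/2


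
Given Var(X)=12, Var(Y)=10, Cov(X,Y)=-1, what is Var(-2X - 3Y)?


Var(-2X - 3Y) = (-2)^2*Var(X) + (-3)^2*Var(Y) + 2*(-2)*(-3)*Cov(X,Y)
= 4*12 + 9*10 + 12*(-1)
= 48 + 90 - 12 = 126

126


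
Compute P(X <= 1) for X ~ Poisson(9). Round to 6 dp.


P(X<=1) = e^(-9)*9^0/0! + e^(-9)*9^1/1!
≈ 0.0001234098 + 0.0011106882
= 0.0012340980
≈ 0.001234

0.001234


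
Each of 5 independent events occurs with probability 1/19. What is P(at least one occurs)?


P(at least one) = 1 - P(none)
P(none) = (1 - 1/19)^5 = (18/19)^5 = 1889568/2476099
P(at least one) = 1 - 1889568/2476099 = 586531/2476099

586531/2476099


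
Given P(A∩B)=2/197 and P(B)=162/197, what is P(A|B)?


P(A|B) = P(A∩B)/P(B) = (2/197)/(162/197) = 2/162 = 1/81

1/81


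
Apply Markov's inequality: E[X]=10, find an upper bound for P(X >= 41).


Markov: P(X >= a) <= E[X]/a
P(X >= 41) <= 10/41

10/41


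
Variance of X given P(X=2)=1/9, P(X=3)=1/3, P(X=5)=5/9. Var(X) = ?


E[X] = 4, E[X^2] = 52/3
Var(X) = E[X^2] - (E[X])^2 = 52/3 - (4)^2 = 4/3

4/3


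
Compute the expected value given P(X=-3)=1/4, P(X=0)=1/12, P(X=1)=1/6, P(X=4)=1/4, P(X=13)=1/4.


E[X] = sum(x * P(x))
= -3*1/4 + 0*1/12 + 1*1/6 + 4*1/4 + 13*1/4
= 11/3

11/3


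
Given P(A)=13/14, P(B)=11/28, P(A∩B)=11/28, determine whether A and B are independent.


P(A)*P(B) = 13/14*11/28 = 143/392
P(A∩B) = 11/28 != 143/392, so not independent

No, A and B are not independent


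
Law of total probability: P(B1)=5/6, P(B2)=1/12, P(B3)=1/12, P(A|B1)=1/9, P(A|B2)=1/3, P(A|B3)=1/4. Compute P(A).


P(A) = P(A|B1)P(B1) + P(A|B2)P(B2) + P(A|B3)P(B3)
= 1/9*5/6 + 1/3*1/12 + 1/4*1/12
= 5/54 + 1/36 + 1/48 = 61/432

61/432


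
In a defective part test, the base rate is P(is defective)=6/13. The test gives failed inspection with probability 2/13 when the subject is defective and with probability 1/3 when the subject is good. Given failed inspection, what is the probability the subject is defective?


P(A) = P(A|B)P(B) + P(A|B')P(B') = 2/13*6/13 + 1/3*7/13 = 127/507
P(B|A) = P(A|B)P(B)/P(A) = (12/169)/(127/507) = 36/127

36/127


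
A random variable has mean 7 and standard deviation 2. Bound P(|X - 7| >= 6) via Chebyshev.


k = 6/2 = 3
Chebyshev: P(|X-mu| >= k*sigma) <= 1/k^2 = 1/3^2 = 1/9

1/9


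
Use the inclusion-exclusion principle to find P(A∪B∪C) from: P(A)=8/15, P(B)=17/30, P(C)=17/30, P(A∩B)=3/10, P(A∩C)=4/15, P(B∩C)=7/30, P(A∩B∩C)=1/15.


P(A∪B∪C) = P(A)+P(B)+P(C) - P(AB)-P(AC)-P(BC) + P(ABC)
= 8/15+17/30+17/30 - 3/10-4/15-7/30 + 1/15
= 14/15

14/15


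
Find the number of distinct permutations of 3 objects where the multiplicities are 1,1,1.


3! = 6
Denominator: 1!=1 * 1!=1 * 1!=1
Coefficient = 6 / 1 = 6

6


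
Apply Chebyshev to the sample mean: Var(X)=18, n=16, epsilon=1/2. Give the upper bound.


Var(Xbar) = Var(X)/n = 18/16
Chebyshev: P(|Xbar-mu| >= 1/2) <= Var(Xbar)/(1/2)^2 = (9/8)/(1/4) = 9/2
Bound exceeds 1, so trivial bound: 1

1


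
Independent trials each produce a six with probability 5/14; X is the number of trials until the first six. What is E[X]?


For geometric (trials until first success), E[X] = 1/p = 1/(5/14) = 14/5

14/5


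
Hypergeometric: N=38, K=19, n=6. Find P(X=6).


P(X=6) = C(19,6)*C(19,0) / C(38,6)
= 27132*1 / 2760681
= 27132/2760681 = 4/407

4/407


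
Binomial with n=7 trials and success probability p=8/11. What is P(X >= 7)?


P(X>=7) = P(X=7)
= 2097152/19487171
= 2097152/19487171

2097152/19487171


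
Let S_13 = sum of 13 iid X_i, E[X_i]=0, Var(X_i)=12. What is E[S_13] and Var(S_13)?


E[S_n] = n*mu = 13*0 = 0
Var(S_n) = n*sigma^2 = 13*12 = 156

E[S_13]=0, Var(S_13)=156


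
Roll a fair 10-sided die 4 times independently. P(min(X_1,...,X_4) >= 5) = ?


P(min >= 5) = P(all X_i >= 5) = (P(X_1 >= 5))^4
= (6/10)^4 = (3/5)^4 = 81/625

81/625


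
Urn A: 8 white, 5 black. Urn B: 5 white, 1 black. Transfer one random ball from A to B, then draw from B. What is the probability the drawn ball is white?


P(transfer white) = 8/13; P(transfer black) = 5/13
If white transferred: Urn II has 6 white of 7, so P(white|white moved) = 6/7
If black transferred: Urn II has 5 white of 7, so P(white|black moved) = 5/7
By total probability: P(white) = 8/13*6/7 + 5/13*5/7 = 73/91

73/91


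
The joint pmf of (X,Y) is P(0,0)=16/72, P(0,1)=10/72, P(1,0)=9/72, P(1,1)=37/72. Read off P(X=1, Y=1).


Read from table: P(X=1, Y=1) = 37/72

37/72


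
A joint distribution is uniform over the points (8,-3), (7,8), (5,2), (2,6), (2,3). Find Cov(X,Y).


E[X]=24/5, E[Y]=16/5, E[XY]=12
Cov(X,Y) = E[XY] - E[X]E[Y] = 12 - 24/5*16/5 = -84/25

-84/25


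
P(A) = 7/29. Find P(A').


P(A') = 1 - P(A) = 1 - 7/29 = 22/29

22/29


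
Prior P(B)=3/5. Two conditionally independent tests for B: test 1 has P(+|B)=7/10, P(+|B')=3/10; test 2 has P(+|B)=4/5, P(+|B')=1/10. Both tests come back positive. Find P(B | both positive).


After test 1: P(+) = 7/10*3/5 + 3/10*2/5 = 27/50
P(B|+) = (21/50)/(27/50) = 7/9
After test 2 (use post1 as new prior): P(+) = 4/5*7/9 + 1/10*2/9 = 29/45
P(B|+,+) = (28/45)/(29/45) = 28/29

28/29


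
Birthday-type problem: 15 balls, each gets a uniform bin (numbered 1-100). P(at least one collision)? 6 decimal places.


P(all different) = prod((100-i)/100 for i=0..14) = 0.331284
P(at least one match) = 1 - 0.331284 = 0.668716

0.668716


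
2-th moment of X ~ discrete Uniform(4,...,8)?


E[X^2] = (1/5) * sum(x^2 for x=4..8)
= 190/5 = 38

38


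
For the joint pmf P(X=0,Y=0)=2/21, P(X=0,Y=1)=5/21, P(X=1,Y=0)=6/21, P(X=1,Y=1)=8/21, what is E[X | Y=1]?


P(Y=1) = 13/21
E[X|Y=1] = (0*5 + 1*8)/13 = 8/13

8/13


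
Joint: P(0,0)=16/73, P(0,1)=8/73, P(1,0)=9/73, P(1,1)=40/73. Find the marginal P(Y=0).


P(Y=0) = P(0,0)+P(1,0) = 16/73 + 9/73 = 25/73

25/73


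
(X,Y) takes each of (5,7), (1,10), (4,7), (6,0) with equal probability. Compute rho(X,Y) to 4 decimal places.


Cov(X,Y) = -5.7500, Var(X) = 3.5000, Var(Y) = 13.5000
rho = Cov/(sqrt(VarX)*sqrt(VarY)) = -0.8365

-0.8365


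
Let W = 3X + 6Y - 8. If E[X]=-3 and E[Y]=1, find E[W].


E[3X + 6Y - 8] = 3*E[X] + 6*E[Y] - 8
= (3)*(-3) + (6)*(1) + (-8)
= -9 + 6 - 8 = -11

-11


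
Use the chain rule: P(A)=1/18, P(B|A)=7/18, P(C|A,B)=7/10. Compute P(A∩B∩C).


P(A∩B∩C) = P(A) * P(B|A) * P(C|A∩B)
= 1/18 * 7/18 * 7/10
= 7/324 * 7/10 = 49/3240

49/3240


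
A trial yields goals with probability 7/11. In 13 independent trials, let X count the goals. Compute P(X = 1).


P(X=1) = C(13,1) * p^1 * (1-p)^12
= 13 * 7/11 * 16777216/3138428376721
= 1526726656/34522712143931

1526726656/34522712143931


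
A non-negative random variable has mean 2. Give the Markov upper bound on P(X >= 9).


Markov: P(X >= a) <= E[X]/a
P(X >= 9) <= 2/9

2/9


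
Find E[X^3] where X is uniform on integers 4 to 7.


E[X^3] = (1/4) * sum(x^3 for x=4..7)
= 748/4 = 187

187


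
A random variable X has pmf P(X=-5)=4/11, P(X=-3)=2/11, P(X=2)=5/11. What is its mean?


E[X] = sum(x * P(x))
= -5*4/11 - 3*2/11 + 2*5/11
= -16/11

-16/11


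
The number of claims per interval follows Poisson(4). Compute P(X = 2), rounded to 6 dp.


P(X=2) = e^(-4) * 4^2 / 2!
≈ 0.01831563889 * 16 / 2
≈ 0.146525

0.146525


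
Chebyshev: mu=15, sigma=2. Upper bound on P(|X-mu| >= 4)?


k = 4/2 = 2
Chebyshev: P(|X-mu| >= k*sigma) <= 1/k^2 = 1/2^2 = 1/4

1/4


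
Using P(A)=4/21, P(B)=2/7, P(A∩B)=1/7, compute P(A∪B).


P(A∪B) = P(A) + P(B) - P(A∩B)
= 4/21 + 2/7 - 1/7 = 1/3

1/3


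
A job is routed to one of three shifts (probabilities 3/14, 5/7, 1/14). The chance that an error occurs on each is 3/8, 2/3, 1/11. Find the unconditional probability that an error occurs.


P(A) = P(A|B1)P(B1) + P(A|B2)P(B2) + P(A|B3)P(B3)
= 3/8*3/14 + 2/3*5/7 + 1/11*1/14
= 9/112 + 10/21 + 1/154 = 2081/3696

2081/3696


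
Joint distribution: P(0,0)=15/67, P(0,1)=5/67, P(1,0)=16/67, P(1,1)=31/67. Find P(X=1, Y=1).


Read from table: P(X=1, Y=1) = 31/67

31/67


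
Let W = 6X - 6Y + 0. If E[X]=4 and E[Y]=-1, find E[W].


E[6X - 6Y + 0] = 6*E[X] - 6*E[Y] + 0
= (6)*(4) + (-6)*(-1) + (0)
= 24 + 6 + 0 = 30

30


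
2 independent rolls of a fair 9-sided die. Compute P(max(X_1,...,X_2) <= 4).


P(max <= 4) = P(all X_i <= 4) = (P(X_1 <= 4))^2
= (4/9)^2 = 16/81

16/81


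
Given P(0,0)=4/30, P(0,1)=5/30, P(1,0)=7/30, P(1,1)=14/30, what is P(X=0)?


P(X=0) = P(0,0)+P(0,1) = 4/30 + 5/30 = 9/30 = 3/10

3/10


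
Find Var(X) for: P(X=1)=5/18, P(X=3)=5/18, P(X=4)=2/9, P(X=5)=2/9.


E[X] = 28/9, E[X^2] = 107/9
Var(X) = E[X^2] - (E[X])^2 = 107/9 - (28/9)^2 = 179/81

179/81


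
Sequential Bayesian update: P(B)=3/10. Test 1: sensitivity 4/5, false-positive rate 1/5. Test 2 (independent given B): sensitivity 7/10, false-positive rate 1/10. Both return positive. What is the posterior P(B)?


After test 1: P(+) = 4/5*3/10 + 1/5*7/10 = 19/50
P(B|+) = (6/25)/(19/50) = 12/19
After test 2 (use post1 as new prior): P(+) = 7/10*12/19 + 1/10*7/19 = 91/190
P(B|+,+) = (42/95)/(91/190) = 12/13

12/13


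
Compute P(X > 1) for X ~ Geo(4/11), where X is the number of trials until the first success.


P(X > 1) = P(first 1 trials all fail) = (1-p)^1 = (7/11)^1 = 7/11

7/11


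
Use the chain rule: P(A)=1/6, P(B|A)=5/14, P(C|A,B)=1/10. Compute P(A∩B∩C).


P(A∩B∩C) = P(A) * P(B|A) * P(C|A∩B)
= 1/6 * 5/14 * 1/10
= 5/84 * 1/10 = 1/168

1/168


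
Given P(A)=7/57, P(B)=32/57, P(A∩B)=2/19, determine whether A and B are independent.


P(A)*P(B) = 7/57*32/57 = 224/3249
P(A∩B) = 2/19 != 224/3249, so not independent

No, A and B are not independent


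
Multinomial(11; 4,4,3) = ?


11! = 39916800
Denominator: 4!=24 * 4!=24 * 3!=6
Coefficient = 39916800 / 3456 = 11550

11550


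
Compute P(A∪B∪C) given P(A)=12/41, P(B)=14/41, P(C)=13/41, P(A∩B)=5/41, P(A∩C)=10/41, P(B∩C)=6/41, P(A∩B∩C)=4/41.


P(A∪B∪C) = P(A)+P(B)+P(C) - P(AB)-P(AC)-P(BC) + P(ABC)
= 12/41+14/41+13/41 - 5/41-10/41-6/41 + 4/41
= 22/41

22/41


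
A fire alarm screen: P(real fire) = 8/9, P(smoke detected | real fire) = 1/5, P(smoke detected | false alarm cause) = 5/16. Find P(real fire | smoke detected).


P(A) = P(A|B)P(B) + P(A|B')P(B') = 1/5*8/9 + 5/16*1/9 = 17/80
P(B|A) = P(A|B)P(B)/P(A) = (8/45)/(17/80) = 128/153

128/153


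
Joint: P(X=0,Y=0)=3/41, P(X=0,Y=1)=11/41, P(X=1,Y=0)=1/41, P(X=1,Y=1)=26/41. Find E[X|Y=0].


P(Y=0) = 4/41
E[X|Y=0] = (0*3 + 1*1)/4 = 1/4

1/4


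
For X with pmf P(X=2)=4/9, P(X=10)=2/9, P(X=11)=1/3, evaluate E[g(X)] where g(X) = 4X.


E[4X] = sum(g(x)*P(x))
= 8*4/9 + 40*2/9 + 44*1/3
= 244/9

244/9


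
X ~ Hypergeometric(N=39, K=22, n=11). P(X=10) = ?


P(X=10) = C(22,10)*C(17,1) / C(39,11)
= 646646*17 / 1676056044
= 10992982/1676056044 = 1309/199578

1309/199578


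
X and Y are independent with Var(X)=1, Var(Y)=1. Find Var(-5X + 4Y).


Independence => Cov(X,Y)=0
Var(-5X + 4Y) = (-5)^2*Var(X) + 4^2*Var(Y)
= 25*1 + 16*1 = 41

41


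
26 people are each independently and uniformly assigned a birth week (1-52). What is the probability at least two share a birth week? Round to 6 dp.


P(all different) = prod((52-i)/52 for i=0..25) = 0.000484
P(at least one match) = 1 - 0.000484 = 0.999516

0.999516


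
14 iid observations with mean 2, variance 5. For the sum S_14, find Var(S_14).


By independence, Var(S_n) = n*Var(X_1) = 14*5 = 70

70


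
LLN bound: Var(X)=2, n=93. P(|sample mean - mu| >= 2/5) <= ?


Var(Xbar) = Var(X)/n = 2/93
Chebyshev: P(|Xbar-mu| >= 2/5) <= Var(Xbar)/(2/5)^2 = (2/93)/(4/25) = 25/186

25/186


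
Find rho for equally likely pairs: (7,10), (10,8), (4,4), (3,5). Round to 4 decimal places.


Cov(X,Y) = 4.7500, Var(X) = 7.5000, Var(Y) = 5.6875
rho = Cov/(sqrt(VarX)*sqrt(VarY)) = 0.7273

0.7273


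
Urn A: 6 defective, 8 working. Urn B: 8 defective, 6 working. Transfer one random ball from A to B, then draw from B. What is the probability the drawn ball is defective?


P(transfer defective) = 6/14 = 3/7; P(transfer working) = 4/7
If defective transferred: Urn II has 9 defective of 15, so P(defective|defective moved) = 3/5
If working transferred: Urn II has 8 defective of 15, so P(defective|working moved) = 8/15
By total probability: P(defective) = 3/7*3/5 + 4/7*8/15 = 59/105

59/105


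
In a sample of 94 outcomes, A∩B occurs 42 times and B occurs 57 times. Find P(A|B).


P(A|B) = P(A∩B)/P(B) = (42/94)/(57/94) = 42/57 = 14/19

14/19


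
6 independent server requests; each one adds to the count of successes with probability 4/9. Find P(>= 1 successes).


P(at least one) = 1 - P(none)
P(none) = (1 - 4/9)^6 = (5/9)^6 = 15625/531441
P(at least one) = 1 - 15625/531441 = 515816/531441

515816/531441


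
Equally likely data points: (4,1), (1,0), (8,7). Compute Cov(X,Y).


E[X]=13/3, E[Y]=8/3, E[XY]=20
Cov(X,Y) = E[XY] - E[X]E[Y] = 20 - 13/3*8/3 = 76/9

76/9


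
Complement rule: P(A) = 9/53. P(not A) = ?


P(A') = 1 - P(A) = 1 - 9/53 = 44/53

44/53


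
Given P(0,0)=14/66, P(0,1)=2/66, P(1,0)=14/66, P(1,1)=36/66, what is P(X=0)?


P(X=0) = P(0,0)+P(0,1) = 14/66 + 2/66 = 16/66 = 8/33

8/33


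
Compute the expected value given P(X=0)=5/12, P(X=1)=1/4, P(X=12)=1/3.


E[X] = sum(x * P(x))
= 0*5/12 + 1*1/4 + 12*1/3
= 17/4

17/4


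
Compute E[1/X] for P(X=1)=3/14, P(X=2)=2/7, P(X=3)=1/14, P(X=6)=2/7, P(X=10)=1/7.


E[1/X] = sum(g(x)*P(x))
= 1*3/14 + 1/2*2/7 + 1/3*1/14 + 1/6*2/7 + 1/10*1/7
= 31/70

31/70


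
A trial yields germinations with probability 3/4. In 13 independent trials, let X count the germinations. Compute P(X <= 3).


P(X<=3) = P(X=0) + P(X=1) + P(X=2) + P(X=3)
= 1/67108864 + 39/67108864 + 351/33554432 + 3861/33554432
= 529/4194304

529/4194304


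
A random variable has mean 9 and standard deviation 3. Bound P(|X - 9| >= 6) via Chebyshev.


k = 6/3 = 2
Chebyshev: P(|X-mu| >= k*sigma) <= 1/k^2 = 1/2^2 = 1/4

1/4


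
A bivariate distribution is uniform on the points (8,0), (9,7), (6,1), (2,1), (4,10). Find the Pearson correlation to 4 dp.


Cov(X,Y) = 0.1600, Var(X) = 6.5600, Var(Y) = 15.7600
rho = Cov/(sqrt(VarX)*sqrt(VarY)) = 0.0157

0.0157


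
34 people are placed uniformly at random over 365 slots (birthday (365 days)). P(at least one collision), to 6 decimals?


P(all different) = prod((365-i)/365 for i=0..33) = 0.204683
P(at least one match) = 1 - 0.204683 = 0.795317

0.795317


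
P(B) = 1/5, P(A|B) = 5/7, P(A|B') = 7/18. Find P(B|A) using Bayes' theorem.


P(A) = P(A|B)P(B) + P(A|B')P(B') = 5/7*1/5 + 7/18*4/5 = 143/315
P(B|A) = P(A|B)P(B)/P(A) = (1/7)/(143/315) = 45/143

45/143


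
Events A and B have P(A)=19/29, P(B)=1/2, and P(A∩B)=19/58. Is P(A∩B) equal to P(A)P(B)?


P(A)*P(B) = 19/29*1/2 = 19/58
P(A∩B) = 19/58, which equals P(A)P(B), so independent

Yes, A and B are independent


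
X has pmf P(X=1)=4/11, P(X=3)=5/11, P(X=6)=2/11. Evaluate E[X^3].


E[X^3] = sum(x^3 * P(x))
= 1*4/11 + 27*5/11 + 216*2/11
= 571/11

571/11


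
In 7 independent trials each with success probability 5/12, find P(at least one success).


P(at least one) = 1 - P(none)
P(none) = (1 - 5/12)^7 = (7/12)^7 = 823543/35831808
P(at least one) = 1 - 823543/35831808 = 35008265/35831808

35008265/35831808


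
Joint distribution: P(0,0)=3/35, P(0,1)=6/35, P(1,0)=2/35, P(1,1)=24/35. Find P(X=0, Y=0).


Read from table: P(X=0, Y=0) = 3/35

3/35


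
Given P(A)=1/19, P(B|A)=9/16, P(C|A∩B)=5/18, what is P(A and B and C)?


P(A∩B∩C) = P(A) * P(B|A) * P(C|A∩B)
= 1/19 * 9/16 * 5/18
= 9/304 * 5/18 = 5/608

5/608


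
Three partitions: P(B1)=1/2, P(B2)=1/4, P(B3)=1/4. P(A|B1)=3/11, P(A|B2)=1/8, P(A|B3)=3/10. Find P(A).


P(A) = P(A|B1)P(B1) + P(A|B2)P(B2) + P(A|B3)P(B3)
= 3/11*1/2 + 1/8*1/4 + 3/10*1/4
= 3/22 + 1/32 + 3/40 = 427/1760

427/1760


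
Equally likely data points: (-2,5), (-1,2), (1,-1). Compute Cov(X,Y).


E[X]=-2/3, E[Y]=2, E[XY]=-13/3
Cov(X,Y) = E[XY] - E[X]E[Y] = -13/3 + 2/3*2 = -3

-3


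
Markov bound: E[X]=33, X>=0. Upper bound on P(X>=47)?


Markov: P(X >= a) <= E[X]/a
P(X >= 47) <= 33/47

33/47


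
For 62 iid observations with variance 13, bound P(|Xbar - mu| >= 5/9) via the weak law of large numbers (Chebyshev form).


Var(Xbar) = Var(X)/n = 13/62
Chebyshev: P(|Xbar-mu| >= 5/9) <= Var(Xbar)/(5/9)^2 = (13/62)/(25/81) = 1053/1550

1053/1550


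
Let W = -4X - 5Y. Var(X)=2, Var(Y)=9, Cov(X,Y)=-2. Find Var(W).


Var(-4X - 5Y) = (-4)^2*Var(X) + (-5)^2*Var(Y) + 2*(-4)*(-5)*Cov(X,Y)
= 16*2 + 25*9 + 40*(-2)
= 32 + 225 - 80 = 177

177


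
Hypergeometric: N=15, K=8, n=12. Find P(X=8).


P(X=8) = C(8,8)*C(7,4) / C(15,12)
= 1*35 / 455
= 35/455 = 1/13

1/13


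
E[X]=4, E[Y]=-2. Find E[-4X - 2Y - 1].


E[-4X - 2Y - 1] = -4*E[X] - 2*E[Y] - 1
= (-4)*(4) + (-2)*(-2) + (-1)
= -16 + 4 - 1 = -13

-13


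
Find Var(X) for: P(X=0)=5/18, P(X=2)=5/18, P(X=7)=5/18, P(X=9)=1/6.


E[X] = 4, E[X^2] = 254/9
Var(X) = E[X^2] - (E[X])^2 = 254/9 - (4)^2 = 110/9

110/9


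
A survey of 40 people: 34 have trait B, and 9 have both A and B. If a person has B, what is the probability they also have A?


P(A|B) = P(A∩B)/P(B) = (9/40)/(34/40) = 9/34

9/34


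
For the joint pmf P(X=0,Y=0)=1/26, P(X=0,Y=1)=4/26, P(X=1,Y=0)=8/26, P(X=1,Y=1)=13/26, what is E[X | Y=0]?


P(Y=0) = 9/26
E[X|Y=0] = (0*1 + 1*8)/9 = 8/9

8/9


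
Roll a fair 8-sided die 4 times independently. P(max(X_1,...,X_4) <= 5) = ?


P(max <= 5) = P(all X_i <= 5) = (P(X_1 <= 5))^4
= (5/8)^4 = 625/4096

625/4096


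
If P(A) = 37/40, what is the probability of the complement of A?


P(A') = 1 - P(A) = 1 - 37/40 = 3/40

3/40


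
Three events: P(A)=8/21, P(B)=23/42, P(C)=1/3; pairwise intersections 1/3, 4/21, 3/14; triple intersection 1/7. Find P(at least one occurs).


P(A∪B∪C) = P(A)+P(B)+P(C) - P(AB)-P(AC)-P(BC) + P(ABC)
= 8/21+23/42+1/3 - 1/3-4/21-3/14 + 1/7
= 2/3

2/3


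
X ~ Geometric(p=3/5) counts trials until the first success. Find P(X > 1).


P(X > 1) = P(first 1 trials all fail) = (1-p)^1 = (2/5)^1 = 2/5

2/5


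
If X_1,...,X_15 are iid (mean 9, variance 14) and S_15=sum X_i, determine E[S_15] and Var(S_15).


E[S_n] = n*mu = 15*9 = 135
Var(S_n) = n*sigma^2 = 15*14 = 210

E[S_15]=135, Var(S_15)=210


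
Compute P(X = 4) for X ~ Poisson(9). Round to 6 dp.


P(X=4) = e^(-9) * 9^4 / 4!
≈ 0.0001234098041 * 6561 / 24
≈ 0.033737

0.033737


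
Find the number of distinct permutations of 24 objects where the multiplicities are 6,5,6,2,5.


24! = 620448401733239439360000
Denominator: 6!=720 * 5!=120 * 6!=720 * 2!=2 * 5!=120
Coefficient = 620448401733239439360000 / 14929920000 = 41557382875008

41557382875008


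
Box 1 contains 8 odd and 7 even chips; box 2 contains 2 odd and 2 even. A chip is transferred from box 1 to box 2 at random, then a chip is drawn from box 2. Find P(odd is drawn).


P(transfer odd) = 8/15; P(transfer even) = 7/15
If odd transferred: Urn II has 3 odd of 5, so P(odd|odd moved) = 3/5
If even transferred: Urn II has 2 odd of 5, so P(odd|even moved) = 2/5
By total probability: P(odd) = 8/15*3/5 + 7/15*2/5 = 38/75

38/75


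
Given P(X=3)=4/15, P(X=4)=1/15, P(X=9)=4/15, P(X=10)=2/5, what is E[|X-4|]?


E[|X-4|] = sum(g(x)*P(x))
= 1*4/15 + 0*1/15 + 5*4/15 + 6*2/5
= 4

4


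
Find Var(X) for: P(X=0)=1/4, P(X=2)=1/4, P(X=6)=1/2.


E[X] = 7/2, E[X^2] = 19
Var(X) = E[X^2] - (E[X])^2 = 19 - (7/2)^2 = 27/4

27/4


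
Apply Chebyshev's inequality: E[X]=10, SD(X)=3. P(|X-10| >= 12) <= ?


k = 12/3 = 4
Chebyshev: P(|X-mu| >= k*sigma) <= 1/k^2 = 1/4^2 = 1/16

1/16


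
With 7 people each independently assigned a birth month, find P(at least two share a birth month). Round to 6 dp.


P(all different) = prod((12-i)/12 for i=0..6) = 0.111400
P(at least one match) = 1 - 0.111400 = 0.888600

0.888600


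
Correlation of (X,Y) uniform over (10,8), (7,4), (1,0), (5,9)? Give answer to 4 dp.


Cov(X,Y) = 8.0625, Var(X) = 10.6875, Var(Y) = 12.6875
rho = Cov/(sqrt(VarX)*sqrt(VarY)) = 0.6924

0.6924


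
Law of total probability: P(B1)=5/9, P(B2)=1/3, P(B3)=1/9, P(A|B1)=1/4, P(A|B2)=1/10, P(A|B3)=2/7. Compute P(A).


P(A) = P(A|B1)P(B1) + P(A|B2)P(B2) + P(A|B3)P(B3)
= 1/4*5/9 + 1/10*1/3 + 2/7*1/9
= 5/36 + 1/30 + 2/63 = 257/1260

257/1260


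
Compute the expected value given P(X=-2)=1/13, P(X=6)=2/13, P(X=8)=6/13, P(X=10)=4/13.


E[X] = sum(x * P(x))
= -2*1/13 + 6*2/13 + 8*6/13 + 10*4/13
= 98/13

98/13


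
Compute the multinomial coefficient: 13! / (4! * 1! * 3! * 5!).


13! = 6227020800
Denominator: 4!=24 * 1!=1 * 3!=6 * 5!=120
Coefficient = 6227020800 / 17280 = 360360

360360


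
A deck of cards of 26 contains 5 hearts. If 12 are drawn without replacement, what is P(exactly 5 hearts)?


P(X=5) = C(5,5)*C(21,7) / C(26,12)
= 1*116280 / 9657700
= 116280/9657700 = 18/1495

18/1495


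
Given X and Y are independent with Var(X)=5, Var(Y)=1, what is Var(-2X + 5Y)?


Independence => Cov(X,Y)=0
Var(-2X + 5Y) = (-2)^2*Var(X) + 5^2*Var(Y)
= 4*5 + 25*1 = 45

45


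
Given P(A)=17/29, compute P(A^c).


P(A') = 1 - P(A) = 1 - 17/29 = 12/29

12/29


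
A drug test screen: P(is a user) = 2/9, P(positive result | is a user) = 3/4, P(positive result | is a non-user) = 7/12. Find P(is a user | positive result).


P(A) = P(A|B)P(B) + P(A|B')P(B') = 3/4*2/9 + 7/12*7/9 = 67/108
P(B|A) = P(A|B)P(B)/P(A) = (1/6)/(67/108) = 18/67

18/67


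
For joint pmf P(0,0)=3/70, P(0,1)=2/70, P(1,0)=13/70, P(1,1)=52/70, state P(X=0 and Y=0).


Read from table: P(X=0, Y=0) = 3/70

3/70


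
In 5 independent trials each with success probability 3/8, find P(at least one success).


P(at least one) = 1 - P(none)
P(none) = (1 - 3/8)^5 = (5/8)^5 = 3125/32768
P(at least one) = 1 - 3125/32768 = 29643/32768

29643/32768


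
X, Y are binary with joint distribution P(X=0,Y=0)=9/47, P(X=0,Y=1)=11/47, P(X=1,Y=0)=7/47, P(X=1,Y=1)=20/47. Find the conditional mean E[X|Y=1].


P(Y=1) = 31/47
E[X|Y=1] = (0*11 + 1*20)/31 = 20/31

20/31


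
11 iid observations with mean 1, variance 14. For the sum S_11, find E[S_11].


E[S_n] = n*E[X_1] = 11*1 = 11

11


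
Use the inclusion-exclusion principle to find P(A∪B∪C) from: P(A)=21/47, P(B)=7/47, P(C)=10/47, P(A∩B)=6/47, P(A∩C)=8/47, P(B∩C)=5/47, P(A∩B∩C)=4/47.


P(A∪B∪C) = P(A)+P(B)+P(C) - P(AB)-P(AC)-P(BC) + P(ABC)
= 21/47+7/47+10/47 - 6/47-8/47-5/47 + 4/47
= 23/47

23/47


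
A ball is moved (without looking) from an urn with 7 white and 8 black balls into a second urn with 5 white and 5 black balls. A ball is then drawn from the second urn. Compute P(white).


P(transfer white) = 7/15; P(transfer black) = 8/15
If white transferred: Urn II has 6 white of 11, so P(white|white moved) = 6/11
If black transferred: Urn II has 5 white of 11, so P(white|black moved) = 5/11
By total probability: P(white) = 7/15*6/11 + 8/15*5/11 = 82/165

82/165


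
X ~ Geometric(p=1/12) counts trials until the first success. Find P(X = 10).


P(X=10) = (1-p)^9 * p = (11/12)^9 * 1/12
= 2357947691/5159780352 * 1/12 = 2357947691/61917364224

2357947691/61917364224


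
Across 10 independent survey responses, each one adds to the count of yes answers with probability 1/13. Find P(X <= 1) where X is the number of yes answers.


P(X<=1) = P(X=0) + P(X=1)
= 61917364224/137858491849 + 51597803520/137858491849
= 113515167744/137858491849

113515167744/137858491849


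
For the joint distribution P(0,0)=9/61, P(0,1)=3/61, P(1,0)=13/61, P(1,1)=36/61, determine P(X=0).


P(X=0) = P(0,0)+P(0,1) = 9/61 + 3/61 = 12/61

12/61


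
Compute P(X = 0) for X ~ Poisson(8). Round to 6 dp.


P(X=0) = e^(-8) * 8^0 / 0!
≈ 0.0003354626279 * 1 / 1
≈ 0.000335

0.000335


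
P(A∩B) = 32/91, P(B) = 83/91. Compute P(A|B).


P(A|B) = P(A∩B)/P(B) = (32/91)/(83/91) = 32/83

32/83


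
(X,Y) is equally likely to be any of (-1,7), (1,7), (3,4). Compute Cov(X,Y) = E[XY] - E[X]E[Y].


E[X]=1, E[Y]=6, E[XY]=4
Cov(X,Y) = E[XY] - E[X]E[Y] = 4 - 1*6 = -2

-2


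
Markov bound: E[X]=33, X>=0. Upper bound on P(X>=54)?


Markov: P(X >= a) <= E[X]/a
P(X >= 54) <= 33/54 = 11/18

11/18


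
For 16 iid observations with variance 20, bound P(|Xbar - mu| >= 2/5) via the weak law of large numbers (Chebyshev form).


Var(Xbar) = Var(X)/n = 20/16
Chebyshev: P(|Xbar-mu| >= 2/5) <= Var(Xbar)/(2/5)^2 = (5/4)/(4/25) = 125/16
Bound exceeds 1, so trivial bound: 1

1


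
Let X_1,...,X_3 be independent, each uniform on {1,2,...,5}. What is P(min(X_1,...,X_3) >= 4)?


P(min >= 4) = P(all X_i >= 4) = (P(X_1 >= 4))^3
= (2/5)^3 = 8/125

8/125


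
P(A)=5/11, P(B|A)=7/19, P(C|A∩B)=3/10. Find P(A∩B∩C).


P(A∩B∩C) = P(A) * P(B|A) * P(C|A∩B)
= 5/11 * 7/19 * 3/10
= 35/209 * 3/10 = 21/418

21/418


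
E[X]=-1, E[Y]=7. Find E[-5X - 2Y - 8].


E[-5X - 2Y - 8] = -5*E[X] - 2*E[Y] - 8
= (-5)*(-1) + (-2)*(7) + (-8)
= 5 - 14 - 8 = -17

-17


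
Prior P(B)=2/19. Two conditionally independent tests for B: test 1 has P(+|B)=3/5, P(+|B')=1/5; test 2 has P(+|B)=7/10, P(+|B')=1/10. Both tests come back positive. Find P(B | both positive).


After test 1: P(+) = 3/5*2/19 + 1/5*17/19 = 23/95
P(B|+) = (6/95)/(23/95) = 6/23
After test 2 (use post1 as new prior): P(+) = 7/10*6/23 + 1/10*17/23 = 59/230
P(B|+,+) = (21/115)/(59/230) = 42/59

42/59


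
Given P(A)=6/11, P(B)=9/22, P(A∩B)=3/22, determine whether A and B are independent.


P(A)*P(B) = 6/11*9/22 = 27/121
P(A∩B) = 3/22 != 27/121, so not independent

No, A and B are not independent


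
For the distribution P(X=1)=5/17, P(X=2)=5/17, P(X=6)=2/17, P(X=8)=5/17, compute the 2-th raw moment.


E[X^2] = sum(x^2 * P(x))
= 1*5/17 + 4*5/17 + 36*2/17 + 64*5/17
= 417/17

417/17


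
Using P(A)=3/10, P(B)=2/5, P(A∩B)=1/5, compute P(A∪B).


P(A∪B) = P(A) + P(B) - P(A∩B)
= 3/10 + 2/5 - 1/5 = 1/2

1/2


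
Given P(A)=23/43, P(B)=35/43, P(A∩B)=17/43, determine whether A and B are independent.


P(A)*P(B) = 23/43*35/43 = 805/1849
P(A∩B) = 17/43 != 805/1849, so not independent

No, A and B are not independent


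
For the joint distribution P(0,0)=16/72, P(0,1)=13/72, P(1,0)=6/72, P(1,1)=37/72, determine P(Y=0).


P(Y=0) = P(0,0)+P(1,0) = 16/72 + 6/72 = 22/72 = 11/36

11/36


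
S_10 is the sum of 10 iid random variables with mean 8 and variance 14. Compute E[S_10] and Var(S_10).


E[S_n] = n*mu = 10*8 = 80
Var(S_n) = n*sigma^2 = 10*14 = 140

E[S_10]=80, Var(S_10)=140


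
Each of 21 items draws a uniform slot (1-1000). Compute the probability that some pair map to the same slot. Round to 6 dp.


P(all different) = prod((1000-i)/1000 for i=0..20) = 0.809410
P(at least one match) = 1 - 0.809410 = 0.190590

0.190590


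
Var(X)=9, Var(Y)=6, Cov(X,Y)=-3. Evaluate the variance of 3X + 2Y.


Var(3X + 2Y) = 3^2*Var(X) + 2^2*Var(Y) + 2*3*2*Cov(X,Y)
= 9*9 + 4*6 + 12*(-3)
= 81 + 24 - 36 = 69

69


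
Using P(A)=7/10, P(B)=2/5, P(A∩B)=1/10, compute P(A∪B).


P(A∪B) = P(A) + P(B) - P(A∩B)
= 7/10 + 2/5 - 1/10 = 1

1
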